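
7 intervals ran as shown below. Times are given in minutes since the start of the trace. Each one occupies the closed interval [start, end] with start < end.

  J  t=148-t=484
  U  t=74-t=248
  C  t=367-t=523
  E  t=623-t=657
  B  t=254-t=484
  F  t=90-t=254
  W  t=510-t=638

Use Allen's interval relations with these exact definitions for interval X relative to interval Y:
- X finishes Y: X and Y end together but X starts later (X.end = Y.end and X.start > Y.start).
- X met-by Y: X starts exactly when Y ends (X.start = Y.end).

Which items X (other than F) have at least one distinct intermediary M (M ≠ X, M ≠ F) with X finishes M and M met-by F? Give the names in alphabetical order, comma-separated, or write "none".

none

Target F = [t=90, t=254].
Intermediaries M with M met-by F: B.
Via B — items with X finishes B: none.
Union: none.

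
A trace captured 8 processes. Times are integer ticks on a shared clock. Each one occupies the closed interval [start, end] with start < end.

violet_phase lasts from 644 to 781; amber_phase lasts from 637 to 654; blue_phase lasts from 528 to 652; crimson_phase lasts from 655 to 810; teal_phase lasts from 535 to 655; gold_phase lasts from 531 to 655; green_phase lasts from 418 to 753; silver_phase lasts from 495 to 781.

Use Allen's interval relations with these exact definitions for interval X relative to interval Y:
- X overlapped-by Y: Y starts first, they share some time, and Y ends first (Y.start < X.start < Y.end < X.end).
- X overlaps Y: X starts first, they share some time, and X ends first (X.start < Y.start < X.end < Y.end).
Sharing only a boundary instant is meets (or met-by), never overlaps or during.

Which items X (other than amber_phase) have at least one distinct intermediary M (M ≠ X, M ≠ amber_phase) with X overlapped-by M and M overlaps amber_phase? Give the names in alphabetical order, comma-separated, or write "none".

Target amber_phase = [637, 654].
Intermediaries M with M overlaps amber_phase: blue_phase.
Via blue_phase — items with X overlapped-by blue_phase: gold_phase, teal_phase, violet_phase.
Union: gold_phase, teal_phase, violet_phase.

gold_phase, teal_phase, violet_phase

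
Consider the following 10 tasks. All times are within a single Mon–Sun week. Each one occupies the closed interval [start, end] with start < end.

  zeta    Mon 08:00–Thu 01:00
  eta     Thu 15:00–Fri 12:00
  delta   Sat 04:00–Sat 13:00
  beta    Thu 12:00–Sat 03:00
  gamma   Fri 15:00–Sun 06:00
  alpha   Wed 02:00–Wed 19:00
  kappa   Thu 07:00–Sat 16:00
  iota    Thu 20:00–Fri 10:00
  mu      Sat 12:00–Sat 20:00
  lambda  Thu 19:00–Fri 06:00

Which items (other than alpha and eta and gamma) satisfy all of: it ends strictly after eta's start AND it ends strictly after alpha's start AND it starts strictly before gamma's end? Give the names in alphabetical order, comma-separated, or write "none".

Conditions: its end is strictly after eta's start (X.end > Thu 15:00) AND its end is strictly after alpha's start (X.end > Wed 02:00) AND its start is strictly before gamma's end (X.start < Sun 06:00).
beta: end Sat 03:00 > Thu 15:00? ✓; end Sat 03:00 > Wed 02:00? ✓; start Thu 12:00 < Sun 06:00? ✓ → yes.
delta: end Sat 13:00 > Thu 15:00? ✓; end Sat 13:00 > Wed 02:00? ✓; start Sat 04:00 < Sun 06:00? ✓ → yes.
iota: end Fri 10:00 > Thu 15:00? ✓; end Fri 10:00 > Wed 02:00? ✓; start Thu 20:00 < Sun 06:00? ✓ → yes.
kappa: end Sat 16:00 > Thu 15:00? ✓; end Sat 16:00 > Wed 02:00? ✓; start Thu 07:00 < Sun 06:00? ✓ → yes.
lambda: end Fri 06:00 > Thu 15:00? ✓; end Fri 06:00 > Wed 02:00? ✓; start Thu 19:00 < Sun 06:00? ✓ → yes.
mu: end Sat 20:00 > Thu 15:00? ✓; end Sat 20:00 > Wed 02:00? ✓; start Sat 12:00 < Sun 06:00? ✓ → yes.
zeta: end Thu 01:00 > Thu 15:00? ✗; end Thu 01:00 > Wed 02:00? ✓; start Mon 08:00 < Sun 06:00? ✓ → no.
Result: beta, delta, iota, kappa, lambda, mu.

beta, delta, iota, kappa, lambda, mu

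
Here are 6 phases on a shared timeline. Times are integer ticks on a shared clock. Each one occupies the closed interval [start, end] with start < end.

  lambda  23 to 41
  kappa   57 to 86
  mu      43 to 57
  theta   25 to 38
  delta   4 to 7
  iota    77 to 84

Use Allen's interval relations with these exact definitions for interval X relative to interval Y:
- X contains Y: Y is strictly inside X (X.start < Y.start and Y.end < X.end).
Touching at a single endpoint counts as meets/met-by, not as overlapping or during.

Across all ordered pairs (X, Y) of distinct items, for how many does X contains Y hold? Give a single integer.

Checking all 30 ordered pairs for relation 'contains'; matching pairs in alphabetical order:
(kappa, iota): kappa contains iota ✓
(lambda, theta): lambda contains theta ✓
Count: 2.

2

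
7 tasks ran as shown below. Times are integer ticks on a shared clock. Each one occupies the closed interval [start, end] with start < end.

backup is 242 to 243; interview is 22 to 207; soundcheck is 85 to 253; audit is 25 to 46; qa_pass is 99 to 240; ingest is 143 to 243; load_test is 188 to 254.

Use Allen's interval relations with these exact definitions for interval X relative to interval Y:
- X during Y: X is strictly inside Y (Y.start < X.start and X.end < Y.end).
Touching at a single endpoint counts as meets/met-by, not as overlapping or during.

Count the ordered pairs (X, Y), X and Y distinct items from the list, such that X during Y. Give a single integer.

5

Checking all 42 ordered pairs for relation 'during'; matching pairs in alphabetical order:
(audit, interview): audit during interview ✓
(backup, load_test): backup during load_test ✓
(backup, soundcheck): backup during soundcheck ✓
(ingest, soundcheck): ingest during soundcheck ✓
(qa_pass, soundcheck): qa_pass during soundcheck ✓
Count: 5.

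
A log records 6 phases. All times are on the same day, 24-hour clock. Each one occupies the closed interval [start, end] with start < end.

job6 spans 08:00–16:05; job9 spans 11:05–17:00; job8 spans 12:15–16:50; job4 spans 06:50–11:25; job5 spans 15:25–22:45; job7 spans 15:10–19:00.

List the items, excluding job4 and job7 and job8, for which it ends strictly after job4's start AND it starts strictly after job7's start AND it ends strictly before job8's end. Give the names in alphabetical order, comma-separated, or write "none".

Conditions: its end is strictly after job4's start (X.end > 06:50) AND its start is strictly after job7's start (X.start > 15:10) AND its end is strictly before job8's end (X.end < 16:50).
job5: end 22:45 > 06:50? ✓; start 15:25 > 15:10? ✓; end 22:45 < 16:50? ✗ → no.
job6: end 16:05 > 06:50? ✓; start 08:00 > 15:10? ✗; end 16:05 < 16:50? ✓ → no.
job9: end 17:00 > 06:50? ✓; start 11:05 > 15:10? ✗; end 17:00 < 16:50? ✗ → no.
Result: none.

none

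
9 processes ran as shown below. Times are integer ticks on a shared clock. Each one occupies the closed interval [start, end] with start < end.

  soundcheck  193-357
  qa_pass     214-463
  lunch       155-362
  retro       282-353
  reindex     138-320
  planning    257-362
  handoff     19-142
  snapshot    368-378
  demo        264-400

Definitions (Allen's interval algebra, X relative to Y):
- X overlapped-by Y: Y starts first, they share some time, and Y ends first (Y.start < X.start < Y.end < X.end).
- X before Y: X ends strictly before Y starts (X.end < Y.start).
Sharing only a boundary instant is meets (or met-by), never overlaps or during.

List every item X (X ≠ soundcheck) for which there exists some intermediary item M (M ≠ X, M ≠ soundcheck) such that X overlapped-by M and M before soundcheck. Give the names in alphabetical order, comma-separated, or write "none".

reindex

Target soundcheck = [193, 357].
Intermediaries M with M before soundcheck: handoff.
Via handoff — items with X overlapped-by handoff: reindex.
Union: reindex.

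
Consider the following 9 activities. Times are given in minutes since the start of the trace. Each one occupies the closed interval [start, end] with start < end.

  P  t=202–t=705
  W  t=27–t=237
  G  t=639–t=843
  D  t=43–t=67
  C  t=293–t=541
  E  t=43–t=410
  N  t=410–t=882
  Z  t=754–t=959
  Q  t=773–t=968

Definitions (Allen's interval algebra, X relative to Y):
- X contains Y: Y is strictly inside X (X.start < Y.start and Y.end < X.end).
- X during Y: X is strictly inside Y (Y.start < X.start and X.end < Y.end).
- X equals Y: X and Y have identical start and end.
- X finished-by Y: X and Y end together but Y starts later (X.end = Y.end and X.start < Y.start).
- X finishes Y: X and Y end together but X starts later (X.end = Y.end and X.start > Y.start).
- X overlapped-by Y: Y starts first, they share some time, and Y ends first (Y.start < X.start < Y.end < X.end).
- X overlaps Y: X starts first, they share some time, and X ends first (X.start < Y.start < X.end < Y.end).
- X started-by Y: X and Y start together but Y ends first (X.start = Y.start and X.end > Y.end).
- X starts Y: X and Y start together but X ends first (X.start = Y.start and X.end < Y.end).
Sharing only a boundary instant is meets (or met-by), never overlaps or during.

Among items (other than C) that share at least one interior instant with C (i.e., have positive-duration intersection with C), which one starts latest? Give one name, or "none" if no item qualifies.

Target C = [t=293, t=541].
D [t=43, t=67] → before → excluded.
E [t=43, t=410] → overlaps → candidate.
G [t=639, t=843] → after → excluded.
N [t=410, t=882] → overlapped-by → candidate.
P [t=202, t=705] → contains → candidate.
Q [t=773, t=968] → after → excluded.
W [t=27, t=237] → before → excluded.
Z [t=754, t=959] → after → excluded.
Among candidates, latest start is t=410 → N.

N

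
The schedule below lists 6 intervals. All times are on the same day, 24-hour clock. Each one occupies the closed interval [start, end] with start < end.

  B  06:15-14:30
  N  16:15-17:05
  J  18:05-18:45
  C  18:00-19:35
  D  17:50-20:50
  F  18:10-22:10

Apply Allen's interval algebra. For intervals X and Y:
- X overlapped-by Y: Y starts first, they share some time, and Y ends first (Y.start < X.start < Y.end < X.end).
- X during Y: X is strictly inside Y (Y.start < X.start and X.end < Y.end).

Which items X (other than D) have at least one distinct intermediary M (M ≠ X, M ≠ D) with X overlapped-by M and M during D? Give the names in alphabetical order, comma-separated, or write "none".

Target D = [17:50, 20:50].
Intermediaries M with M during D: C, J.
Via C — items with X overlapped-by C: F.
Via J — items with X overlapped-by J: F.
Union: F.

F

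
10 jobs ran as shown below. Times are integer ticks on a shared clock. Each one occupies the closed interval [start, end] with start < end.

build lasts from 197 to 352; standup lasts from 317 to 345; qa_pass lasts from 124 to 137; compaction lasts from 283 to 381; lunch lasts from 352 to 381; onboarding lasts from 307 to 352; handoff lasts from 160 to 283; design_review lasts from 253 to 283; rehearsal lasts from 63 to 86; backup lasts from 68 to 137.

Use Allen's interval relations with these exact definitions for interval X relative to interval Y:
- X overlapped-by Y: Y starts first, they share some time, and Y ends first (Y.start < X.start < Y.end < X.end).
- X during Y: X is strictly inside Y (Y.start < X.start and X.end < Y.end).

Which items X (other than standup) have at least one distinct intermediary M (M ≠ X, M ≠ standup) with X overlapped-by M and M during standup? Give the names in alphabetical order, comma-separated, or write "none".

Target standup = [317, 345].
Intermediaries M with M during standup: none.
Union: none.

none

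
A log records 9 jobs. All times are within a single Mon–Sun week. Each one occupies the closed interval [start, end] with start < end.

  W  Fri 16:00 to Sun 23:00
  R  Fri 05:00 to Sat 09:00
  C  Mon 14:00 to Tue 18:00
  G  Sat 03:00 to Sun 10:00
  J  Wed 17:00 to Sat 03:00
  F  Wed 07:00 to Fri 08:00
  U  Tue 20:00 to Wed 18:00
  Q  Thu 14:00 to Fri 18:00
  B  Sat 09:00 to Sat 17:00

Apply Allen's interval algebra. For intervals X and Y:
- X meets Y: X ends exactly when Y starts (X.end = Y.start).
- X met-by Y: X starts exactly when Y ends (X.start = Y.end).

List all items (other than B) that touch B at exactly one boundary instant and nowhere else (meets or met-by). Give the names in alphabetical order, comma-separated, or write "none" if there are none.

Target B = [Sat 09:00, Sat 17:00].
C [Mon 14:00, Tue 18:00] → before → no.
F [Wed 07:00, Fri 08:00] → before → no.
G [Sat 03:00, Sun 10:00] → contains → no.
J [Wed 17:00, Sat 03:00] → before → no.
Q [Thu 14:00, Fri 18:00] → before → no.
R [Fri 05:00, Sat 09:00] → meets → yes.
U [Tue 20:00, Wed 18:00] → before → no.
W [Fri 16:00, Sun 23:00] → contains → no.
Result: R.

R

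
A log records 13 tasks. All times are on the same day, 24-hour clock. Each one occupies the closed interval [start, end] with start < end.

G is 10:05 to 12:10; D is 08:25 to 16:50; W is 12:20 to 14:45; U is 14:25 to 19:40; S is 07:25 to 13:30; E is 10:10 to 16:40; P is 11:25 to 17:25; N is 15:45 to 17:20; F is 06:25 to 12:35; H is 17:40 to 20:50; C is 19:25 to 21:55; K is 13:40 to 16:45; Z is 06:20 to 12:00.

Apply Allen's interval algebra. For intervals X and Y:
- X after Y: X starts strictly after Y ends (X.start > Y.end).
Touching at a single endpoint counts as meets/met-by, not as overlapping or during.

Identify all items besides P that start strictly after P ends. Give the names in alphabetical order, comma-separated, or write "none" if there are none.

C, H

Target P = [11:25, 17:25].
C [19:25, 21:55] → after → yes.
D [08:25, 16:50] → overlaps → no.
E [10:10, 16:40] → overlaps → no.
F [06:25, 12:35] → overlaps → no.
G [10:05, 12:10] → overlaps → no.
H [17:40, 20:50] → after → yes.
K [13:40, 16:45] → during → no.
N [15:45, 17:20] → during → no.
S [07:25, 13:30] → overlaps → no.
U [14:25, 19:40] → overlapped-by → no.
W [12:20, 14:45] → during → no.
Z [06:20, 12:00] → overlaps → no.
Result: C, H.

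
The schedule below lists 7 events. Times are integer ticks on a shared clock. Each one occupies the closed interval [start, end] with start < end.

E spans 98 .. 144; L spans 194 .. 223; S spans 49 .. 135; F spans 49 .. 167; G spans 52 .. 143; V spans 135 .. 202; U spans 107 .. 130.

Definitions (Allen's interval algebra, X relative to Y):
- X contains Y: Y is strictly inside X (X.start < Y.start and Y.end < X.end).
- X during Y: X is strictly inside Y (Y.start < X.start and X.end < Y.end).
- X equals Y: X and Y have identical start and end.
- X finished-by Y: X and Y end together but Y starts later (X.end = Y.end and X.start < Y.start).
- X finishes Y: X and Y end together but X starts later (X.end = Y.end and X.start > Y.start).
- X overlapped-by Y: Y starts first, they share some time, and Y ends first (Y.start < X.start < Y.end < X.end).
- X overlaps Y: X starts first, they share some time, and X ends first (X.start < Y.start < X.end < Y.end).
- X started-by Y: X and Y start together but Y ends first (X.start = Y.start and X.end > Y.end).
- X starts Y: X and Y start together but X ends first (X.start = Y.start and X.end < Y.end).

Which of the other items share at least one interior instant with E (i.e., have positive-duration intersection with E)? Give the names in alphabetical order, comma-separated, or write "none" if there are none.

F, G, S, U, V

Target E = [98, 144].
F [49, 167] → contains → yes.
G [52, 143] → overlaps → yes.
L [194, 223] → after → no.
S [49, 135] → overlaps → yes.
U [107, 130] → during → yes.
V [135, 202] → overlapped-by → yes.
Result: F, G, S, U, V.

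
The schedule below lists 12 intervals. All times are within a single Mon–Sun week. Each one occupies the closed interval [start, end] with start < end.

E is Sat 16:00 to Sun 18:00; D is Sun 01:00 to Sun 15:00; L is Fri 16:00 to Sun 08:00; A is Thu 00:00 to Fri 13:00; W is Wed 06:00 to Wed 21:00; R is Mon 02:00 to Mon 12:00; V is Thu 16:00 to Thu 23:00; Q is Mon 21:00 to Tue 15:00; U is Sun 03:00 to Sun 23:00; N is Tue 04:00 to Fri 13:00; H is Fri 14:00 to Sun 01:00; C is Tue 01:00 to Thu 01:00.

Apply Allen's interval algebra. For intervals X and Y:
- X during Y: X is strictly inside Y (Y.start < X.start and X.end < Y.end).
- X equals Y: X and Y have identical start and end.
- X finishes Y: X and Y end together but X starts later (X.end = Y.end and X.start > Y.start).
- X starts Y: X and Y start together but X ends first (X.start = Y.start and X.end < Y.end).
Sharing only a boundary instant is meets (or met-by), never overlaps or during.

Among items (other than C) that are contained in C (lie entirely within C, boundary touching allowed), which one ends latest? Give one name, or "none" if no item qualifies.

Target C = [Tue 01:00, Thu 01:00].
A [Thu 00:00, Fri 13:00] → overlapped-by → excluded.
D [Sun 01:00, Sun 15:00] → after → excluded.
E [Sat 16:00, Sun 18:00] → after → excluded.
H [Fri 14:00, Sun 01:00] → after → excluded.
L [Fri 16:00, Sun 08:00] → after → excluded.
N [Tue 04:00, Fri 13:00] → overlapped-by → excluded.
Q [Mon 21:00, Tue 15:00] → overlaps → excluded.
R [Mon 02:00, Mon 12:00] → before → excluded.
U [Sun 03:00, Sun 23:00] → after → excluded.
V [Thu 16:00, Thu 23:00] → after → excluded.
W [Wed 06:00, Wed 21:00] → during → candidate.
Among candidates, latest end is Wed 21:00 → W.

W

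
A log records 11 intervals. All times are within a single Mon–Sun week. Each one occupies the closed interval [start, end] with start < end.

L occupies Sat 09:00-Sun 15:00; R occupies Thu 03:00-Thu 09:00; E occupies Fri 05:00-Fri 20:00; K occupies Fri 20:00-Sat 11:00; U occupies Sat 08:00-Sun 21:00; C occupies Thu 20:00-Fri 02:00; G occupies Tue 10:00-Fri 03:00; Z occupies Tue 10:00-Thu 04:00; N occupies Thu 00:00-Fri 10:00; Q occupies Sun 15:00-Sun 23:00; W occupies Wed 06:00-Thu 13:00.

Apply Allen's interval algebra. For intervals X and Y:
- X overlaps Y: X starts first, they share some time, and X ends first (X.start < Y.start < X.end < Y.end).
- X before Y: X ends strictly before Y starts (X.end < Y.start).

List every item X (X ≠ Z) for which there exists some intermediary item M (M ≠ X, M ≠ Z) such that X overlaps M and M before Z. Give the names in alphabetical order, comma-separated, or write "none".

Target Z = [Tue 10:00, Thu 04:00].
Intermediaries M with M before Z: none.
Union: none.

none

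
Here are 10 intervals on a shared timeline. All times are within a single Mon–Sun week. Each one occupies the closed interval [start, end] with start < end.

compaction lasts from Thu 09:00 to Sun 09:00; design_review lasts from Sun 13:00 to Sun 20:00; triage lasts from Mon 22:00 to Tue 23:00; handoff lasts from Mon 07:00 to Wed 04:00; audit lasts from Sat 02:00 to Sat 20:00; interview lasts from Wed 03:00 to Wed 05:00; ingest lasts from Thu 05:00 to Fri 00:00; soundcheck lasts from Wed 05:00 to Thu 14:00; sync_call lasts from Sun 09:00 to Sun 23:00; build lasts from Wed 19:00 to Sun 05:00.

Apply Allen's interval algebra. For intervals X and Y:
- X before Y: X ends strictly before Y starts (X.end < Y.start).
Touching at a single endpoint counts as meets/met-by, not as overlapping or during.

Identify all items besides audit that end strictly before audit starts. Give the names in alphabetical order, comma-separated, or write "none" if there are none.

handoff, ingest, interview, soundcheck, triage

Target audit = [Sat 02:00, Sat 20:00].
build [Wed 19:00, Sun 05:00] → contains → no.
compaction [Thu 09:00, Sun 09:00] → contains → no.
design_review [Sun 13:00, Sun 20:00] → after → no.
handoff [Mon 07:00, Wed 04:00] → before → yes.
ingest [Thu 05:00, Fri 00:00] → before → yes.
interview [Wed 03:00, Wed 05:00] → before → yes.
soundcheck [Wed 05:00, Thu 14:00] → before → yes.
sync_call [Sun 09:00, Sun 23:00] → after → no.
triage [Mon 22:00, Tue 23:00] → before → yes.
Result: handoff, ingest, interview, soundcheck, triage.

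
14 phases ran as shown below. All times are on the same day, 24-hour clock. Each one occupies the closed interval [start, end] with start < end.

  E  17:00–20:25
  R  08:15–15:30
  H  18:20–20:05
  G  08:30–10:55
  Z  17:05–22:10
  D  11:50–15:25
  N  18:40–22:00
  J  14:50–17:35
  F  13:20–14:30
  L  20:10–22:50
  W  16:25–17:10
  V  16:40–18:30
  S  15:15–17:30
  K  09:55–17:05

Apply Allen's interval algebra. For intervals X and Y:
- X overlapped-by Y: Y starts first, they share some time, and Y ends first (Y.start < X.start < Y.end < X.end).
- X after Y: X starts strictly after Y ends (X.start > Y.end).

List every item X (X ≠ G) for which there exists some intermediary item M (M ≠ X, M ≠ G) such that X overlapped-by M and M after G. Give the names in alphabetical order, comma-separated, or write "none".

E, H, J, L, N, S, V, Z

Target G = [08:30, 10:55].
Intermediaries M with M after G: D, E, F, H, J, L, N, S, V, W, Z.
Via D — items with X overlapped-by D: J, S.
Via E — items with X overlapped-by E: L, N, Z.
Via F — items with X overlapped-by F: none.
Via H — items with X overlapped-by H: N.
Via J — items with X overlapped-by J: E, V, Z.
Via L — items with X overlapped-by L: none.
Via N — items with X overlapped-by N: L.
Via S — items with X overlapped-by S: E, V, Z.
Via V — items with X overlapped-by V: E, H, Z.
Via W — items with X overlapped-by W: E, V, Z.
Via Z — items with X overlapped-by Z: L.
Union: E, H, J, L, N, S, V, Z.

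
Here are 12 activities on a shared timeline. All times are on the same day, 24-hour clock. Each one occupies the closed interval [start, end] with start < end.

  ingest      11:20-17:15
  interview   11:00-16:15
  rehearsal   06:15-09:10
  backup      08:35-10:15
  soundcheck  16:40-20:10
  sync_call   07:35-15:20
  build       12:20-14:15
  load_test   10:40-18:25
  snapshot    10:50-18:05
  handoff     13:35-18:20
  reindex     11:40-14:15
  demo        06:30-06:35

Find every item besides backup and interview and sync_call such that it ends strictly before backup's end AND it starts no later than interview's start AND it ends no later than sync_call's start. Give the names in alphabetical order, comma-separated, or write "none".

demo

Conditions: its end is strictly before backup's end (X.end < 10:15) AND its start is no later than interview's start (X.start <= 11:00) AND its end is no later than sync_call's start (X.end <= 07:35).
build: end 14:15 < 10:15? ✗; start 12:20 <= 11:00? ✗; end 14:15 <= 07:35? ✗ → no.
demo: end 06:35 < 10:15? ✓; start 06:30 <= 11:00? ✓; end 06:35 <= 07:35? ✓ → yes.
handoff: end 18:20 < 10:15? ✗; start 13:35 <= 11:00? ✗; end 18:20 <= 07:35? ✗ → no.
ingest: end 17:15 < 10:15? ✗; start 11:20 <= 11:00? ✗; end 17:15 <= 07:35? ✗ → no.
load_test: end 18:25 < 10:15? ✗; start 10:40 <= 11:00? ✓; end 18:25 <= 07:35? ✗ → no.
rehearsal: end 09:10 < 10:15? ✓; start 06:15 <= 11:00? ✓; end 09:10 <= 07:35? ✗ → no.
reindex: end 14:15 < 10:15? ✗; start 11:40 <= 11:00? ✗; end 14:15 <= 07:35? ✗ → no.
snapshot: end 18:05 < 10:15? ✗; start 10:50 <= 11:00? ✓; end 18:05 <= 07:35? ✗ → no.
soundcheck: end 20:10 < 10:15? ✗; start 16:40 <= 11:00? ✗; end 20:10 <= 07:35? ✗ → no.
Result: demo.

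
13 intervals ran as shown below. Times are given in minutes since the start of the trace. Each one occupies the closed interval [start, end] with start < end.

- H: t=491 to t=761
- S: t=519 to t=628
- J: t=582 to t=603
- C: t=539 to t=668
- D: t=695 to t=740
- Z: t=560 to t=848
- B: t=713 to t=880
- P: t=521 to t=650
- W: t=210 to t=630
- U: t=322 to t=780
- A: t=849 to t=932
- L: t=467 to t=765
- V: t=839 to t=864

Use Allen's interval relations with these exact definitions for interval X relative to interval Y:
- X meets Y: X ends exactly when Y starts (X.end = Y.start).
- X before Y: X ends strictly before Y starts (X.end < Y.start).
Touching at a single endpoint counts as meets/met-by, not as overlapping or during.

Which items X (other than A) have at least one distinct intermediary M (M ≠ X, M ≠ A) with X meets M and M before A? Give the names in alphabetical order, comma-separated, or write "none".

Target A = [t=849, t=932].
Intermediaries M with M before A: C, D, H, J, L, P, S, U, W, Z.
Via C — items with X meets C: none.
Via D — items with X meets D: none.
Via H — items with X meets H: none.
Via J — items with X meets J: none.
Via L — items with X meets L: none.
Via P — items with X meets P: none.
Via S — items with X meets S: none.
Via U — items with X meets U: none.
Via W — items with X meets W: none.
Via Z — items with X meets Z: none.
Union: none.

none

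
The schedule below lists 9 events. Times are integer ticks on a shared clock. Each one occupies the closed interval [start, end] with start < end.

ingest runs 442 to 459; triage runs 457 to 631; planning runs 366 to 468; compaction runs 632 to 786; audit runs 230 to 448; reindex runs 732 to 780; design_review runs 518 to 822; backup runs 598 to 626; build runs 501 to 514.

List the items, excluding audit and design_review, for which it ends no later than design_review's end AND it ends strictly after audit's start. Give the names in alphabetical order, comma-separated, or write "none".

backup, build, compaction, ingest, planning, reindex, triage

Conditions: its end is no later than design_review's end (X.end <= 822) AND its end is strictly after audit's start (X.end > 230).
backup: end 626 <= 822? ✓; end 626 > 230? ✓ → yes.
build: end 514 <= 822? ✓; end 514 > 230? ✓ → yes.
compaction: end 786 <= 822? ✓; end 786 > 230? ✓ → yes.
ingest: end 459 <= 822? ✓; end 459 > 230? ✓ → yes.
planning: end 468 <= 822? ✓; end 468 > 230? ✓ → yes.
reindex: end 780 <= 822? ✓; end 780 > 230? ✓ → yes.
triage: end 631 <= 822? ✓; end 631 > 230? ✓ → yes.
Result: backup, build, compaction, ingest, planning, reindex, triage.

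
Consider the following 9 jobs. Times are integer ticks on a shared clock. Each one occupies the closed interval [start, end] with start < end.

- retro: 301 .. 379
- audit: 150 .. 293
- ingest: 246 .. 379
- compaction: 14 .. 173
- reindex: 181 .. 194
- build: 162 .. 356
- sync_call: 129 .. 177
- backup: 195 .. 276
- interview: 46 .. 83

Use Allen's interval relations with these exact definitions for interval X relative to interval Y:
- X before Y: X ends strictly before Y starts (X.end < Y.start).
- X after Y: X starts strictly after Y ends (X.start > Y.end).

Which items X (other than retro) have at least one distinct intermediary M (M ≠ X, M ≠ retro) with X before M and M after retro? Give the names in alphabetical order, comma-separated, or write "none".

none

Target retro = [301, 379].
Intermediaries M with M after retro: none.
Union: none.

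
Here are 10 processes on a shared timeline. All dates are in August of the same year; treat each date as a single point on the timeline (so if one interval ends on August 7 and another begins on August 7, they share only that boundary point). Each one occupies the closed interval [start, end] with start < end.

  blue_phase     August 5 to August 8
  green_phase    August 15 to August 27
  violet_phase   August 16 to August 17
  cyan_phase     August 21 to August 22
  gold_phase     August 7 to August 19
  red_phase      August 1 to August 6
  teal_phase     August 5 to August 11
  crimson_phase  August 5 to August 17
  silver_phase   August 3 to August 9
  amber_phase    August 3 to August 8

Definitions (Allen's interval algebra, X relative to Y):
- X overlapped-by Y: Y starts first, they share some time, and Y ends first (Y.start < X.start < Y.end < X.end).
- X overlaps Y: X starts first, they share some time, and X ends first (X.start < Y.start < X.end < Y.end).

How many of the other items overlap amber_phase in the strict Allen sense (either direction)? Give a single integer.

Target amber_phase = [August 3, August 8].
blue_phase [August 5, August 8] → finishes → no.
crimson_phase [August 5, August 17] → overlapped-by → counts.
cyan_phase [August 21, August 22] → after → no.
gold_phase [August 7, August 19] → overlapped-by → counts.
green_phase [August 15, August 27] → after → no.
red_phase [August 1, August 6] → overlaps → counts.
silver_phase [August 3, August 9] → started-by → no.
teal_phase [August 5, August 11] → overlapped-by → counts.
violet_phase [August 16, August 17] → after → no.
Total: 4.

4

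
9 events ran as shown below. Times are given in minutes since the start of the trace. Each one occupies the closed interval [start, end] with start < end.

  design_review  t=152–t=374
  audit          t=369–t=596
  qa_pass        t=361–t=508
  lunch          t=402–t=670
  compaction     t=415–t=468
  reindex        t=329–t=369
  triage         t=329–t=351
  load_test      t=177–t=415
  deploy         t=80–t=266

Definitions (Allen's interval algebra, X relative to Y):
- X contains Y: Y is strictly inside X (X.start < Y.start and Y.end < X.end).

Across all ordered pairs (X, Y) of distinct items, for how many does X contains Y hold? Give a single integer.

Checking all 72 ordered pairs for relation 'contains'; matching pairs in alphabetical order:
(audit, compaction): audit contains compaction ✓
(design_review, reindex): design_review contains reindex ✓
(design_review, triage): design_review contains triage ✓
(load_test, reindex): load_test contains reindex ✓
(load_test, triage): load_test contains triage ✓
(lunch, compaction): lunch contains compaction ✓
(qa_pass, compaction): qa_pass contains compaction ✓
Count: 7.

7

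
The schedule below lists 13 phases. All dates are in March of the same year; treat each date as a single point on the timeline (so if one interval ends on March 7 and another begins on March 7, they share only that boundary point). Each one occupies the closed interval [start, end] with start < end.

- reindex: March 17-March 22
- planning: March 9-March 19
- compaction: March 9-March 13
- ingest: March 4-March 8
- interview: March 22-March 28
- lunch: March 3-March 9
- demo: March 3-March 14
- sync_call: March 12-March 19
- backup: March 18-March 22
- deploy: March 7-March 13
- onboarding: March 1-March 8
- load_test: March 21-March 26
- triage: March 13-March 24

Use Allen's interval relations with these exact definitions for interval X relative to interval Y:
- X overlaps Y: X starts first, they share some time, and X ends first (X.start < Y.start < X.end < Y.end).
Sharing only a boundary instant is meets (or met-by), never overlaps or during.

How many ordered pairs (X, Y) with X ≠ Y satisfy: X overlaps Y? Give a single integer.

22

Checking all 156 ordered pairs for relation 'overlaps'; matching pairs in alphabetical order:
(backup, load_test): backup overlaps load_test ✓
(compaction, sync_call): compaction overlaps sync_call ✓
(demo, planning): demo overlaps planning ✓
(demo, sync_call): demo overlaps sync_call ✓
(demo, triage): demo overlaps triage ✓
(deploy, planning): deploy overlaps planning ✓
(deploy, sync_call): deploy overlaps sync_call ✓
(ingest, deploy): ingest overlaps deploy ✓
(load_test, interview): load_test overlaps interview ✓
(lunch, deploy): lunch overlaps deploy ✓
(onboarding, demo): onboarding overlaps demo ✓
(onboarding, deploy): onboarding overlaps deploy ✓
(onboarding, lunch): onboarding overlaps lunch ✓
(planning, backup): planning overlaps backup ✓
(planning, reindex): planning overlaps reindex ✓
(planning, triage): planning overlaps triage ✓
(reindex, load_test): reindex overlaps load_test ✓
(sync_call, backup): sync_call overlaps backup ✓
(sync_call, reindex): sync_call overlaps reindex ✓
(sync_call, triage): sync_call overlaps triage ✓
(triage, interview): triage overlaps interview ✓
(triage, load_test): triage overlaps load_test ✓
Count: 22.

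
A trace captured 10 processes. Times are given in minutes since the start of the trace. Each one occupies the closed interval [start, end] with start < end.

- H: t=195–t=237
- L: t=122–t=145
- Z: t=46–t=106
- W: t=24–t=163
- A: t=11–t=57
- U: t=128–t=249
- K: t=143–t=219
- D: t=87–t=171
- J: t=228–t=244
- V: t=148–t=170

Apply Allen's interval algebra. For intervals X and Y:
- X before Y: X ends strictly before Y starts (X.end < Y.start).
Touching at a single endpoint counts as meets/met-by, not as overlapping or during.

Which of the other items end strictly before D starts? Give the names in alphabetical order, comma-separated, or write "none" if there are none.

Target D = [t=87, t=171].
A [t=11, t=57] → before → yes.
H [t=195, t=237] → after → no.
J [t=228, t=244] → after → no.
K [t=143, t=219] → overlapped-by → no.
L [t=122, t=145] → during → no.
U [t=128, t=249] → overlapped-by → no.
V [t=148, t=170] → during → no.
W [t=24, t=163] → overlaps → no.
Z [t=46, t=106] → overlaps → no.
Result: A.

A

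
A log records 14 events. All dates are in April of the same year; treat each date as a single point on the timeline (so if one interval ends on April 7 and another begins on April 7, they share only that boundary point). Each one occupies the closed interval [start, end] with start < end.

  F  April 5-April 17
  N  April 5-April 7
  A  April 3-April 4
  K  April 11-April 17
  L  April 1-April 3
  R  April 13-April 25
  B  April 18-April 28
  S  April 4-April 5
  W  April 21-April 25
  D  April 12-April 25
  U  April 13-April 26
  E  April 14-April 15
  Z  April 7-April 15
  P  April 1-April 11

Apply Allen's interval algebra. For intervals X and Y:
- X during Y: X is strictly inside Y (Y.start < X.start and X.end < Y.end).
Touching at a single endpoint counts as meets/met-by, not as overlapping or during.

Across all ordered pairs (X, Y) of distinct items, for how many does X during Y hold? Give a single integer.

Checking all 182 ordered pairs for relation 'during'; matching pairs in alphabetical order:
(A, P): A during P ✓
(E, D): E during D ✓
(E, F): E during F ✓
(E, K): E during K ✓
(E, R): E during R ✓
(E, U): E during U ✓
(N, P): N during P ✓
(S, P): S during P ✓
(W, B): W during B ✓
(W, U): W during U ✓
(Z, F): Z during F ✓
Count: 11.

11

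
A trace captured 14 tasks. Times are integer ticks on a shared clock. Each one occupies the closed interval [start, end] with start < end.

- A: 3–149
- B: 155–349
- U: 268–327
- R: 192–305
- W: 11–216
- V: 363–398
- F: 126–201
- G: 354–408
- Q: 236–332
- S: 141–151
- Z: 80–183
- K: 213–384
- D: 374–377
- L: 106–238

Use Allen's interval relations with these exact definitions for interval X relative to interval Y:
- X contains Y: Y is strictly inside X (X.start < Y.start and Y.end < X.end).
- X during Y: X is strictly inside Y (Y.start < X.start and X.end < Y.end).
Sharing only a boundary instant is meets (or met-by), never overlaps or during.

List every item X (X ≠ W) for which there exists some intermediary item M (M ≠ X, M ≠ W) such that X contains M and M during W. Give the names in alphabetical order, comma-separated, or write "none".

Target W = [11, 216].
Intermediaries M with M during W: F, S, Z.
Via F — items with X contains F: L.
Via S — items with X contains S: F, L, Z.
Via Z — items with X contains Z: none.
Union: F, L, Z.

F, L, Z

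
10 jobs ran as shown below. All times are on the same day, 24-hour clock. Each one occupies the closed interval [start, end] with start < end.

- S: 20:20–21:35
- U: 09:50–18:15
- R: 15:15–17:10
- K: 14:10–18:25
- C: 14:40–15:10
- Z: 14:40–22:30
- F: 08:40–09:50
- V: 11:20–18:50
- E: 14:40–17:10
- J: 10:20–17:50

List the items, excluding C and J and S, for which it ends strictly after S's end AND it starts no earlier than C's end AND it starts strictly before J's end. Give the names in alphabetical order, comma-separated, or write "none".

Conditions: its end is strictly after S's end (X.end > 21:35) AND its start is no earlier than C's end (X.start >= 15:10) AND its start is strictly before J's end (X.start < 17:50).
E: end 17:10 > 21:35? ✗; start 14:40 >= 15:10? ✗; start 14:40 < 17:50? ✓ → no.
F: end 09:50 > 21:35? ✗; start 08:40 >= 15:10? ✗; start 08:40 < 17:50? ✓ → no.
K: end 18:25 > 21:35? ✗; start 14:10 >= 15:10? ✗; start 14:10 < 17:50? ✓ → no.
R: end 17:10 > 21:35? ✗; start 15:15 >= 15:10? ✓; start 15:15 < 17:50? ✓ → no.
U: end 18:15 > 21:35? ✗; start 09:50 >= 15:10? ✗; start 09:50 < 17:50? ✓ → no.
V: end 18:50 > 21:35? ✗; start 11:20 >= 15:10? ✗; start 11:20 < 17:50? ✓ → no.
Z: end 22:30 > 21:35? ✓; start 14:40 >= 15:10? ✗; start 14:40 < 17:50? ✓ → no.
Result: none.

none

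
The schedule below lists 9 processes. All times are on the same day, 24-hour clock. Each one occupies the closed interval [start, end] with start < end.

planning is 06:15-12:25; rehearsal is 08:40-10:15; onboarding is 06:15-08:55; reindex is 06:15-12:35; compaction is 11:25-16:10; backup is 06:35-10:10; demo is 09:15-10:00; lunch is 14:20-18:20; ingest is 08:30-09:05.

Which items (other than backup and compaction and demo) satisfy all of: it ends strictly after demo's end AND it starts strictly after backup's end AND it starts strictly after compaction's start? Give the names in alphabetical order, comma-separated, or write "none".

lunch

Conditions: its end is strictly after demo's end (X.end > 10:00) AND its start is strictly after backup's end (X.start > 10:10) AND its start is strictly after compaction's start (X.start > 11:25).
ingest: end 09:05 > 10:00? ✗; start 08:30 > 10:10? ✗; start 08:30 > 11:25? ✗ → no.
lunch: end 18:20 > 10:00? ✓; start 14:20 > 10:10? ✓; start 14:20 > 11:25? ✓ → yes.
onboarding: end 08:55 > 10:00? ✗; start 06:15 > 10:10? ✗; start 06:15 > 11:25? ✗ → no.
planning: end 12:25 > 10:00? ✓; start 06:15 > 10:10? ✗; start 06:15 > 11:25? ✗ → no.
rehearsal: end 10:15 > 10:00? ✓; start 08:40 > 10:10? ✗; start 08:40 > 11:25? ✗ → no.
reindex: end 12:35 > 10:00? ✓; start 06:15 > 10:10? ✗; start 06:15 > 11:25? ✗ → no.
Result: lunch.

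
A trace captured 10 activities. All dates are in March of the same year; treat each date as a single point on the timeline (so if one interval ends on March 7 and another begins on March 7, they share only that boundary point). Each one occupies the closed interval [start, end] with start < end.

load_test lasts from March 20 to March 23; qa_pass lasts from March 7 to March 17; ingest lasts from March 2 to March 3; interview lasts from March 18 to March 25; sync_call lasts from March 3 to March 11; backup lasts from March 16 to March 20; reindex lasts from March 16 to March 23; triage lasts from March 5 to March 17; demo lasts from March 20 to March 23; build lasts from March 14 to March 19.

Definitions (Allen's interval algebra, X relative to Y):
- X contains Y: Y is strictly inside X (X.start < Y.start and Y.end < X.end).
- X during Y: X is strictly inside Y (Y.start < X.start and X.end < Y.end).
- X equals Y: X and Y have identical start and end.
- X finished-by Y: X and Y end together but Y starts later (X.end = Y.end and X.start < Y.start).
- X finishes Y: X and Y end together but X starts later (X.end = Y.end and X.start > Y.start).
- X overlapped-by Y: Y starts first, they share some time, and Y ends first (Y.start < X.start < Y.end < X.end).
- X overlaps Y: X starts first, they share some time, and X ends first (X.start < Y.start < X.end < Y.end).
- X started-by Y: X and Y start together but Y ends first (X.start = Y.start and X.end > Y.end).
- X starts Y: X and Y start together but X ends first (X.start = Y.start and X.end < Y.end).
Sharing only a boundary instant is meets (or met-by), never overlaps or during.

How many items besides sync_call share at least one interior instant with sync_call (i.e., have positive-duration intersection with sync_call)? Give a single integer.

2

Target sync_call = [March 3, March 11].
backup [March 16, March 20] → after → no.
build [March 14, March 19] → after → no.
demo [March 20, March 23] → after → no.
ingest [March 2, March 3] → meets → no.
interview [March 18, March 25] → after → no.
load_test [March 20, March 23] → after → no.
qa_pass [March 7, March 17] → overlapped-by → counts.
reindex [March 16, March 23] → after → no.
triage [March 5, March 17] → overlapped-by → counts.
Total: 2.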